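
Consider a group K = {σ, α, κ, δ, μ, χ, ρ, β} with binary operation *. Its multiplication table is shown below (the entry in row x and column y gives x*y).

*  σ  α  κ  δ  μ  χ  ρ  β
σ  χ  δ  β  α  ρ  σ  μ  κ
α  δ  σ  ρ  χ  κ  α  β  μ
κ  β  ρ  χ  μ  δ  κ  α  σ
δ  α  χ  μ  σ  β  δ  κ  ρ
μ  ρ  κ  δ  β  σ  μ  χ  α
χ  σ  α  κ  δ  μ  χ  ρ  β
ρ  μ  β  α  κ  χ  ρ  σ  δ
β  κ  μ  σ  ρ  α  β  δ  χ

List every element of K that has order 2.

Identity is χ. Compute the order of each non-identity element by repeated multiplication:
  σ: σ → χ  (order 2)
  α: α → σ → δ → χ  (order 4)
  κ: κ → χ  (order 2)
  δ: δ → σ → α → χ  (order 4)
  μ: μ → σ → ρ → χ  (order 4)
  ρ: ρ → σ → μ → χ  (order 4)
  β: β → χ  (order 2)
Elements of order 2: {β, κ, σ}.
(Structurally, K here is isomorphic to Z_2 x Z_4.)

{β, κ, σ}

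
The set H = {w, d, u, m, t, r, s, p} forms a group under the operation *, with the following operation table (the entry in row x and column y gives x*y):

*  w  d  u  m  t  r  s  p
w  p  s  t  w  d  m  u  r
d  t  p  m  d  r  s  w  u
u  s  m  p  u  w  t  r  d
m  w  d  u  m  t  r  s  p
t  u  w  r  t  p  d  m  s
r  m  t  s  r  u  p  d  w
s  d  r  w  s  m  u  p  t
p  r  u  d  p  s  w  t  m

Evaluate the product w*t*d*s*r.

d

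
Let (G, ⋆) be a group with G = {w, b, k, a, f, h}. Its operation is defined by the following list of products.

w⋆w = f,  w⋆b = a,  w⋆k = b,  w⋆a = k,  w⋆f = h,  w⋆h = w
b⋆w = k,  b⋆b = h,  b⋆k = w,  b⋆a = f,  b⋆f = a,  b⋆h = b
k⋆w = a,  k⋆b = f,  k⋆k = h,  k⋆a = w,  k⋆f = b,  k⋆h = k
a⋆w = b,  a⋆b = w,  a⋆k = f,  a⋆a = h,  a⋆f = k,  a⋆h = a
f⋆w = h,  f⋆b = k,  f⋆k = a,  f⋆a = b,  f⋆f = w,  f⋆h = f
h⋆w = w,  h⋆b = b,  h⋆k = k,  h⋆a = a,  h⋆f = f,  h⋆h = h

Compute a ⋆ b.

Read row a, column b: a ⋆ b = w.

w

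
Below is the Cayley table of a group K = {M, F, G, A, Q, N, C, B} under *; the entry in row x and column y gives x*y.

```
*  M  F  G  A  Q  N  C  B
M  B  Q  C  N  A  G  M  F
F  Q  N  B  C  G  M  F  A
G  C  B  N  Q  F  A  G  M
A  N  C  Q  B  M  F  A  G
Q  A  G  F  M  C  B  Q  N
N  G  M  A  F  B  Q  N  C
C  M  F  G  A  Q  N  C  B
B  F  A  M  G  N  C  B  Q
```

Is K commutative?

Check whether the table is symmetric across its main diagonal.
Every entry (row x, col y) equals the entry (row y, col x), so K is abelian.

Yes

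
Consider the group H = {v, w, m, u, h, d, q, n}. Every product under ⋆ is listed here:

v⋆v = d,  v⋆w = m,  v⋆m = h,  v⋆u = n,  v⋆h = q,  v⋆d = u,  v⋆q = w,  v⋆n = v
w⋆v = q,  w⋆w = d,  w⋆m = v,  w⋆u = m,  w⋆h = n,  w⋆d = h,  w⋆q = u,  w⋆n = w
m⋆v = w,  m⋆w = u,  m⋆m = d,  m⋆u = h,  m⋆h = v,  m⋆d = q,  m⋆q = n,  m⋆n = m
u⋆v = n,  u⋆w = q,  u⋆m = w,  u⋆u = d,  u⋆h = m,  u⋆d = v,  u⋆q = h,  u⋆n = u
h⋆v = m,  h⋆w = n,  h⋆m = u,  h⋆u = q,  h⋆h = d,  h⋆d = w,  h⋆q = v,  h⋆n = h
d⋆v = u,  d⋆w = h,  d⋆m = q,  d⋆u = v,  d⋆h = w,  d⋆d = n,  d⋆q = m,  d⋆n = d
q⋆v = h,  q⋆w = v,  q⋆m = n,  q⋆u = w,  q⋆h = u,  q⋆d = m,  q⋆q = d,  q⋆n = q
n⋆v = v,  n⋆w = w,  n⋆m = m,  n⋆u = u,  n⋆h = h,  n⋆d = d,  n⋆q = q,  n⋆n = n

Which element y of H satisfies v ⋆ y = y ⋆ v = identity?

First locate the identity: row n matches the header, so n is the identity.
Scan row v for n: v ⋆ u = n. Hence v^(-1) = u.

u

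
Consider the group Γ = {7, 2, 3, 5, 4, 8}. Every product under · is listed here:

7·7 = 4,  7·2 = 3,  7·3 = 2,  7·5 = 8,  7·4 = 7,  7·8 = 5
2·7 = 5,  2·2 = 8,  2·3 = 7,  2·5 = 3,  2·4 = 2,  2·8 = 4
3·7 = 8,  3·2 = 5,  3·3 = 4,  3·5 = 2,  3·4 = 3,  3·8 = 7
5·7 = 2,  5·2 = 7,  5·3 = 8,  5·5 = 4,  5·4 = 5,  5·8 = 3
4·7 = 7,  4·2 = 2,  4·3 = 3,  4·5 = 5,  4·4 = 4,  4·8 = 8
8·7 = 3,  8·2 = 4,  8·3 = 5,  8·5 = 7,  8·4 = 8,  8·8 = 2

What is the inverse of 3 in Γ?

First locate the identity: row 4 matches the header, so 4 is the identity.
Scan row 3 for 4: 3·3 = 4. Hence 3^(-1) = 3.
(Structurally, Γ here is isomorphic to the symmetric group S_3.)

3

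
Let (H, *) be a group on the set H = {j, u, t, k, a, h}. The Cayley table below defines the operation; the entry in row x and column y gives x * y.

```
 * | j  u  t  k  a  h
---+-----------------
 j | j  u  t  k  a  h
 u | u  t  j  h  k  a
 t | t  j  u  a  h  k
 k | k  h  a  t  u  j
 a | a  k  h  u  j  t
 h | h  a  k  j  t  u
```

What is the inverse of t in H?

First locate the identity: row j matches the header, so j is the identity.
Scan row t for j: t * u = j. Hence t^(-1) = u.

u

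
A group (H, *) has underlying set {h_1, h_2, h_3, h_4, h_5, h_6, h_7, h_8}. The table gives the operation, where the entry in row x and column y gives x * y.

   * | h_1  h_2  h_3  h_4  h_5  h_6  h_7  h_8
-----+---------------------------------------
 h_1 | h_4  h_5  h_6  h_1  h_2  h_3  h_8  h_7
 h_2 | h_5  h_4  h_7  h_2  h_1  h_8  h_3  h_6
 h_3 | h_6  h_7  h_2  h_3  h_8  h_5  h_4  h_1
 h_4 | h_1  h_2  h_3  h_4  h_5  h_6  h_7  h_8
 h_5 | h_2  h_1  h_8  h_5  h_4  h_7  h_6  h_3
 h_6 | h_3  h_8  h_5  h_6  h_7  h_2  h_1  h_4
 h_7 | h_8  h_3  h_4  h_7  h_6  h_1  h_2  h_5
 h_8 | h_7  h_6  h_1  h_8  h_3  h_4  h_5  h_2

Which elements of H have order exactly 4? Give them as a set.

Identity is h_4. Compute the order of each non-identity element by repeated multiplication:
  h_1: h_1 → h_4  (order 2)
  h_2: h_2 → h_4  (order 2)
  h_3: h_3 → h_2 → h_7 → h_4  (order 4)
  h_5: h_5 → h_4  (order 2)
  h_6: h_6 → h_2 → h_8 → h_4  (order 4)
  h_7: h_7 → h_2 → h_3 → h_4  (order 4)
  h_8: h_8 → h_2 → h_6 → h_4  (order 4)
Elements of order 4: {h_3, h_6, h_7, h_8}.

{h_3, h_6, h_7, h_8}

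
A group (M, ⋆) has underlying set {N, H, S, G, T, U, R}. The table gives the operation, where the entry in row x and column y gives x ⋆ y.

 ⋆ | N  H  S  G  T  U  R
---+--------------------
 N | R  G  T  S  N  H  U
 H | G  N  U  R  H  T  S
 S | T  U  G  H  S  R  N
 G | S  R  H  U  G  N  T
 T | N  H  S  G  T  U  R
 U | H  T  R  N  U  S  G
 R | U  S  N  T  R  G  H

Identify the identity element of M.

T

The identity e satisfies e ⋆ x = x for all x, so its row in the table reproduces the column headers.
Row T reads: N, H, S, G, T, U, R — exactly the header order. So T is the identity.
(Structurally, M here is isomorphic to the cyclic group Z_7.)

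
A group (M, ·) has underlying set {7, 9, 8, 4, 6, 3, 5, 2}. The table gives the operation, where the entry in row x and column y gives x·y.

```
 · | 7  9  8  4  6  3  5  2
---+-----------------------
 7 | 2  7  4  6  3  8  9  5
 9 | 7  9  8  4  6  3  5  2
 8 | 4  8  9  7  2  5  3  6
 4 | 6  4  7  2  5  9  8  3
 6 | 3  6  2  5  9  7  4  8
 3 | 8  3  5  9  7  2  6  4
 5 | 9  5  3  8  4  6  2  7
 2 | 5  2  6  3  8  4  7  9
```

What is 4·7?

Read row 4, column 7: 4·7 = 6.
(Structurally, M here is isomorphic to Z_2 x Z_4.)

6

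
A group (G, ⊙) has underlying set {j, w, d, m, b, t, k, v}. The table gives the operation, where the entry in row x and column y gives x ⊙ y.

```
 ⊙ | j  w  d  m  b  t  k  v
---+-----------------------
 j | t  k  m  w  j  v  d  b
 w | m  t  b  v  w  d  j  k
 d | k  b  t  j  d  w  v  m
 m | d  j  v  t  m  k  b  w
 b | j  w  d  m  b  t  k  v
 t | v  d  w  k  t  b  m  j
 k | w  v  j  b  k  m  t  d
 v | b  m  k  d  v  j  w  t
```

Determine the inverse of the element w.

d

First locate the identity: row b matches the header, so b is the identity.
Scan row w for b: w ⊙ d = b. Hence w^(-1) = d.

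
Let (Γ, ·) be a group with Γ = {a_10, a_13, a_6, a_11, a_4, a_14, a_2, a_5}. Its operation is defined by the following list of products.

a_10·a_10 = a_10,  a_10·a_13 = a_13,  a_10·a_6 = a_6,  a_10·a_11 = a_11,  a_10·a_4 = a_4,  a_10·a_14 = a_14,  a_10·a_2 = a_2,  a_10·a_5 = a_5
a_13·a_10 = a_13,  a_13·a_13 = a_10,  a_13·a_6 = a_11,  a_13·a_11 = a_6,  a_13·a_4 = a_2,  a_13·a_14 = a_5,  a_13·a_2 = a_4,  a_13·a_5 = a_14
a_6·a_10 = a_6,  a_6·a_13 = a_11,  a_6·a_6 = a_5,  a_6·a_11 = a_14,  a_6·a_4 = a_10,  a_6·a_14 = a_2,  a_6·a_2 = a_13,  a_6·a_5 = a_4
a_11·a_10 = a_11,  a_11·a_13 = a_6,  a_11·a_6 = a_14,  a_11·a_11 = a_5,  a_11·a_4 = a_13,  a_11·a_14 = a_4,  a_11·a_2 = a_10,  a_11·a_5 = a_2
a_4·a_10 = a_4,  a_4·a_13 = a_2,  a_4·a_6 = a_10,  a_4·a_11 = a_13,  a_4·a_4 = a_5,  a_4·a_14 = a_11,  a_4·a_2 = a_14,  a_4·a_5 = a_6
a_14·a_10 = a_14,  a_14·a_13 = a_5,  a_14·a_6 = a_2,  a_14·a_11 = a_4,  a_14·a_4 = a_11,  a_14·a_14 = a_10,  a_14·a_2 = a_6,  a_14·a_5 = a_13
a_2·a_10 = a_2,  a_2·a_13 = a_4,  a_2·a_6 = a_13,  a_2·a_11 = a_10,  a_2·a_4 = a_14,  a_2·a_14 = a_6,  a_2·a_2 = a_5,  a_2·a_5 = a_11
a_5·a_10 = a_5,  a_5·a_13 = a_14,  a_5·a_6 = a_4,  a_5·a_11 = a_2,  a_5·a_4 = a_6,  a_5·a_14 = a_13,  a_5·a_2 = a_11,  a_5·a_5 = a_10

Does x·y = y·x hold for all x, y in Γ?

Check whether the table is symmetric across its main diagonal.
Every entry (row x, col y) equals the entry (row y, col x), so Γ is abelian.
(In fact Γ ≅ Z_2 x Z_4.)

Yes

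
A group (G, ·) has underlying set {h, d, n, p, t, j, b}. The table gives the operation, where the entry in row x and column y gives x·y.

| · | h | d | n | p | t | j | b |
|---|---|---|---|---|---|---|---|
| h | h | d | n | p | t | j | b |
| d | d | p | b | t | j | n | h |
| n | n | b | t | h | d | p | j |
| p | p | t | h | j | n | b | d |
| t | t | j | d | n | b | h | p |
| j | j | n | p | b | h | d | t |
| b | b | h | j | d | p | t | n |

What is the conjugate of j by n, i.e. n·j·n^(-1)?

j

The identity is h. In row n, the entry h sits in column p, so n^(-1) = p.
n·j = p
p·p = j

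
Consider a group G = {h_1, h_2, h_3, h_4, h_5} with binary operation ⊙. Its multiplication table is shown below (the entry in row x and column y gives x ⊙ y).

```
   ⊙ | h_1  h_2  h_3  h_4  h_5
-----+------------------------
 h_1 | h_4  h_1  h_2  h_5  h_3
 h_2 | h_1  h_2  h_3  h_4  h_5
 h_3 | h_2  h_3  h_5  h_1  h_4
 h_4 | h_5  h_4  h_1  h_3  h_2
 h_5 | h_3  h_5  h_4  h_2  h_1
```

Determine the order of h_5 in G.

5

The identity element is h_2 (its row matches the header).
h_5^1 = h_5
h_5^2 = h_5 ⊙ h_5 = h_1
h_5^3 = h_1 ⊙ h_5 = h_3
h_5^4 = h_3 ⊙ h_5 = h_4
h_5^5 = h_4 ⊙ h_5 = h_2
The first power of h_5 equal to the identity is h_5^5, so ord(h_5) = 5.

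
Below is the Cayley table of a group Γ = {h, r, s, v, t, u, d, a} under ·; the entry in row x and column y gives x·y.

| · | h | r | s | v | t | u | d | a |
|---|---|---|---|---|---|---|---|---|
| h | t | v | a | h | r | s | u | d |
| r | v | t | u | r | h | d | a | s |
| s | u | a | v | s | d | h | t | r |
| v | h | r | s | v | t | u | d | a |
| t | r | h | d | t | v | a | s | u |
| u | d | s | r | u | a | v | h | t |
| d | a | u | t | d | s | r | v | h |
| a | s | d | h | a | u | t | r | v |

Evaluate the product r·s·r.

s

r·s = u
u·r = s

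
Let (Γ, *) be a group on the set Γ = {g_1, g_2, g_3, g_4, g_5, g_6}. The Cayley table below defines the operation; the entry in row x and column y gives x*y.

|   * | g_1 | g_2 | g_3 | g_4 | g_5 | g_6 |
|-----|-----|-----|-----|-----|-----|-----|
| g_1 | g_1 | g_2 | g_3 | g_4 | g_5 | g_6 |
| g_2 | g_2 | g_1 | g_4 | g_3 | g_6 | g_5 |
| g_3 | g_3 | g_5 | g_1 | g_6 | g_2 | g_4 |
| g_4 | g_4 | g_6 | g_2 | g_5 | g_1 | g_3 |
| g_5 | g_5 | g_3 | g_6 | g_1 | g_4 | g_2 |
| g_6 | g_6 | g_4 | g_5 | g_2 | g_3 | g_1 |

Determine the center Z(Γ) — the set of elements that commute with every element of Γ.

{g_1}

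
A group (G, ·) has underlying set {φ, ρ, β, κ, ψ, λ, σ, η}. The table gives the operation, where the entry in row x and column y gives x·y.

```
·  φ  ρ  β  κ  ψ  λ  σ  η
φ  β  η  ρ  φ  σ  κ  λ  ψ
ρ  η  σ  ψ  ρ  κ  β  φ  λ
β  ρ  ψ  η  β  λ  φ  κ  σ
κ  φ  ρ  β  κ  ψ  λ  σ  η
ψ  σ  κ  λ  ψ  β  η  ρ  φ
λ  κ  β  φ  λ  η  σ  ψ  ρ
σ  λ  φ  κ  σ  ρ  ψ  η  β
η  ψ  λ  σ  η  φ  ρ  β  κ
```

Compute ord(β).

The identity element is κ (its row matches the header).
β^1 = β
β^2 = β·β = η
β^3 = η·β = σ
β^4 = σ·β = κ
The first power of β equal to the identity is β^4, so ord(β) = 4.
(Structurally, G here is isomorphic to the cyclic group Z_8.)

4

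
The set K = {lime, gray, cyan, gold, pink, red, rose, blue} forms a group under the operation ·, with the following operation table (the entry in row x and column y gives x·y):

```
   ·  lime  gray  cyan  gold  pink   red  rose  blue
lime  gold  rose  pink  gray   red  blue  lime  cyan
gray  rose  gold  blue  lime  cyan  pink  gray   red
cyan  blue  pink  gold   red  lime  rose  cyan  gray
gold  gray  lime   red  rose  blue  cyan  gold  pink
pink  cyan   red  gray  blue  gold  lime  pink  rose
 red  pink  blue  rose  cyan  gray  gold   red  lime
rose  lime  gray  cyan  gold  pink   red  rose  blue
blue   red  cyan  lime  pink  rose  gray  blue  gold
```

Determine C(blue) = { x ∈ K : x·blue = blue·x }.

Compare row blue with column blue entry by entry.
gold·blue = pink = blue·gold, so gold commutes with blue.
red·blue = lime but blue·red = gray, so red does not.
Collecting the elements that commute with blue: C(blue) = {blue, gold, pink, rose}.
(Structurally, K here is isomorphic to the quaternion group Q_8.)

{blue, gold, pink, rose}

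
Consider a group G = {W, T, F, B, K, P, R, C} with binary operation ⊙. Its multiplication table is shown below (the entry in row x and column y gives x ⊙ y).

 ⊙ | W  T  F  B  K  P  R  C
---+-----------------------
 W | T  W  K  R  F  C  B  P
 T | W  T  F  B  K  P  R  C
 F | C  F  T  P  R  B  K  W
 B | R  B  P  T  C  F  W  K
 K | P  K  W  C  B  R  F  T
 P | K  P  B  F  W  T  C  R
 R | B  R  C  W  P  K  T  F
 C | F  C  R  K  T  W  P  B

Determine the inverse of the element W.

First locate the identity: row T matches the header, so T is the identity.
Scan row W for T: W ⊙ W = T. Hence W^(-1) = W.

W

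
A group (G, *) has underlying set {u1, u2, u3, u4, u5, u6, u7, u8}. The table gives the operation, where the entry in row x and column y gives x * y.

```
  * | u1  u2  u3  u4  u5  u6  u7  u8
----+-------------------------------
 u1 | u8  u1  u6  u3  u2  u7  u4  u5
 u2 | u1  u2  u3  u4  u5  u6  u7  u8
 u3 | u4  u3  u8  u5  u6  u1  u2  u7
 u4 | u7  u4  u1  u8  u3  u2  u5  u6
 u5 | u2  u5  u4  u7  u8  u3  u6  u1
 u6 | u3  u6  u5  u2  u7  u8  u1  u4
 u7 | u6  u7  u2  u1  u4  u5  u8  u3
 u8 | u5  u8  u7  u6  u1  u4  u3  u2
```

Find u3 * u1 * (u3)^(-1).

The identity is u2. In row u3, the entry u2 sits in column u7, so u3^(-1) = u7.
u3 * u1 = u4
u4 * u7 = u5
(Structurally, G here is isomorphic to the quaternion group Q_8.)

u5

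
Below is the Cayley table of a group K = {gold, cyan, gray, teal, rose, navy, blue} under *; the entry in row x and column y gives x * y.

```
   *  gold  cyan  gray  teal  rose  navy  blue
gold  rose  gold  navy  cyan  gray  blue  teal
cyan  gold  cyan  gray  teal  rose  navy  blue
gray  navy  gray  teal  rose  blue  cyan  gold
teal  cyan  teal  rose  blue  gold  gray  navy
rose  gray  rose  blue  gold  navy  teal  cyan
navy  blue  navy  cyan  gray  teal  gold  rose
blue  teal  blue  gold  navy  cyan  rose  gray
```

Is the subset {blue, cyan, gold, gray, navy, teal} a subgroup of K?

navy * blue = rose, which is not in {blue, cyan, gold, gray, navy, teal}.
The subset is not closed under *, so it is not a subgroup.

No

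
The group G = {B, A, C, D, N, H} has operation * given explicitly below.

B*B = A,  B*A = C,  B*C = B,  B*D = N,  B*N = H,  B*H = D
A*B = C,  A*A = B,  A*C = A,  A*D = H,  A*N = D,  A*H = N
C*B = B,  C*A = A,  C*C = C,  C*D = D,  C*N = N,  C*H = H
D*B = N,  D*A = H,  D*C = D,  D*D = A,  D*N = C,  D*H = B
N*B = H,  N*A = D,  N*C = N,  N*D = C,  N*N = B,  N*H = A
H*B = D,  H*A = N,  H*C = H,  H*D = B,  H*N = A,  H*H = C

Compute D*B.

Read row D, column B: D*B = N.

N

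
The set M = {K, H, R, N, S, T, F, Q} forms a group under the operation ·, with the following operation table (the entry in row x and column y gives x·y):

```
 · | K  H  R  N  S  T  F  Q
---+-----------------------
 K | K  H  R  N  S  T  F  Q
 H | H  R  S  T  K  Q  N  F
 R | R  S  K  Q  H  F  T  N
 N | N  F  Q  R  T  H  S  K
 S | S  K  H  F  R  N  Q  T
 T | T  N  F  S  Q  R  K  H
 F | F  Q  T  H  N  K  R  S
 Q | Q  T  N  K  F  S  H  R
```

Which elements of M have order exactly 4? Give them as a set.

Identity is K. Compute the order of each non-identity element by repeated multiplication:
  H: H → R → S → K  (order 4)
  R: R → K  (order 2)
  N: N → R → Q → K  (order 4)
  S: S → R → H → K  (order 4)
  T: T → R → F → K  (order 4)
  F: F → R → T → K  (order 4)
  Q: Q → R → N → K  (order 4)
Elements of order 4: {F, H, N, Q, S, T}.

{F, H, N, Q, S, T}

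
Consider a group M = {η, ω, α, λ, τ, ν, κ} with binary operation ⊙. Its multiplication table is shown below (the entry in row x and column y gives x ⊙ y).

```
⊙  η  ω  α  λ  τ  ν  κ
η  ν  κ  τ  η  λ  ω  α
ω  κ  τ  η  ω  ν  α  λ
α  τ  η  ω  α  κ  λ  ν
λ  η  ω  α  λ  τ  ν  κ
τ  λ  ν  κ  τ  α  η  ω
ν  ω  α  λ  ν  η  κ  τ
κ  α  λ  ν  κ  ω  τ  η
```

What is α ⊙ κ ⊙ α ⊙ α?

α ⊙ κ = ν
ν ⊙ α = λ
λ ⊙ α = α

α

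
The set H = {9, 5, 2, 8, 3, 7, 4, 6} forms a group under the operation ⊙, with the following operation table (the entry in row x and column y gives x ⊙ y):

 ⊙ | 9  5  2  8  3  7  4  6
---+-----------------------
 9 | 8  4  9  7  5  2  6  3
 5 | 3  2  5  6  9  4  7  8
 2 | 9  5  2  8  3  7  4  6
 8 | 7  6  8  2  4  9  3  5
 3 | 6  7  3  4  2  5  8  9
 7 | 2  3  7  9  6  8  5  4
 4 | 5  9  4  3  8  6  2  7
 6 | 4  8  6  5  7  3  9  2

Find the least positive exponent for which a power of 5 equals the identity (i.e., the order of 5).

The identity element is 2 (its row matches the header).
5^1 = 5
5^2 = 5 ⊙ 5 = 2
The first power of 5 equal to the identity is 5^2, so ord(5) = 2.

2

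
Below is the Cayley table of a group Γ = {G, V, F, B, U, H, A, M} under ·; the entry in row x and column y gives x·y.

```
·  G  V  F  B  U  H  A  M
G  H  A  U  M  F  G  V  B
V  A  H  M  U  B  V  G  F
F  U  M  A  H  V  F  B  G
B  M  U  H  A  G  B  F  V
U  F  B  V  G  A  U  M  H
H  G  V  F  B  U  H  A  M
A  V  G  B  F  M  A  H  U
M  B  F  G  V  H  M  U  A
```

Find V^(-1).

First locate the identity: row H matches the header, so H is the identity.
Scan row V for H: V·V = H. Hence V^(-1) = V.

V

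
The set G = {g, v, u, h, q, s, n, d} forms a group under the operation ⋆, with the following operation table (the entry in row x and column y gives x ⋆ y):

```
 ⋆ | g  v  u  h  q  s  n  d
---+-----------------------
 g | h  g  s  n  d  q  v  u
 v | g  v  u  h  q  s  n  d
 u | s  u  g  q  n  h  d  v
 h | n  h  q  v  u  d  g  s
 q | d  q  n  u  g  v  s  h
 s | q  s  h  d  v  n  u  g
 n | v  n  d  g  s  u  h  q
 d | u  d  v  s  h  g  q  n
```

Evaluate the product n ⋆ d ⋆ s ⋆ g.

g

n ⋆ d = q
q ⋆ s = v
v ⋆ g = g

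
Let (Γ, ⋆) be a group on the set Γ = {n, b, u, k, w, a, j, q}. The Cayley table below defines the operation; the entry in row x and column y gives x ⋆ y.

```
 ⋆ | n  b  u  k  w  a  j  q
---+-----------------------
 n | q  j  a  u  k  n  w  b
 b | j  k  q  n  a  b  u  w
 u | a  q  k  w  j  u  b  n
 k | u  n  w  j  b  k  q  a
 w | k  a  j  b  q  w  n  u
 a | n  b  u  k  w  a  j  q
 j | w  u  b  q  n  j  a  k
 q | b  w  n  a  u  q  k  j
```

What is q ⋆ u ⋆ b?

q ⋆ u = n
n ⋆ b = j

j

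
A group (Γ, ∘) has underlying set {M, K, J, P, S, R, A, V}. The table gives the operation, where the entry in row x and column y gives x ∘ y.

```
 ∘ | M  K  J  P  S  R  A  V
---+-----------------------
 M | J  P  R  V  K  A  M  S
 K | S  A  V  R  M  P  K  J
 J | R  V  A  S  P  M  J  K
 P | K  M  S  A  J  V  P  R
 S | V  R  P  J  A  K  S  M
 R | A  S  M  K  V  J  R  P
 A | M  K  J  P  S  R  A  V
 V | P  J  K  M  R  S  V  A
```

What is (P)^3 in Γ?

P^1 = P
P^2 = P ∘ P = A
P^3 = A ∘ P = P

P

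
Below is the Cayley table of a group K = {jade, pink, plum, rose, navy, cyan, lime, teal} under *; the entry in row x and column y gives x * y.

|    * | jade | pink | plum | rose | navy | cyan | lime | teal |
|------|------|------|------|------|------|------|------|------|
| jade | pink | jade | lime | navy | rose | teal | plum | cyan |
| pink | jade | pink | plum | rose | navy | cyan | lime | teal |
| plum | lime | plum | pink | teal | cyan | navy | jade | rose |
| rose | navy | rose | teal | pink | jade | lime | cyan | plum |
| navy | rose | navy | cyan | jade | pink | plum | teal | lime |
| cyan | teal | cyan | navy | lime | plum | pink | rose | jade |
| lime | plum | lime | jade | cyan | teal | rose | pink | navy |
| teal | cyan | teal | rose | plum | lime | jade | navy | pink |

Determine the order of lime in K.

2

The identity element is pink (its row matches the header).
lime^1 = lime
lime^2 = lime * lime = pink
The first power of lime equal to the identity is lime^2, so ord(lime) = 2.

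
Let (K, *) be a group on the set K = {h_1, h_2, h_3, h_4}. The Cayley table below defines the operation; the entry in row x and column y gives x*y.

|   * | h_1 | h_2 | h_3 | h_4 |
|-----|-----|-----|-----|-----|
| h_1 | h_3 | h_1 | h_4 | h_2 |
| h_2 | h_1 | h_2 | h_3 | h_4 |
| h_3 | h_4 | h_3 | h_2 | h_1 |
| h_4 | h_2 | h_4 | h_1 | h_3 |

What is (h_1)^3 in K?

h_1^1 = h_1
h_1^2 = h_1*h_1 = h_3
h_1^3 = h_3*h_1 = h_4
(Structurally, K here is isomorphic to the cyclic group Z_4.)

h_4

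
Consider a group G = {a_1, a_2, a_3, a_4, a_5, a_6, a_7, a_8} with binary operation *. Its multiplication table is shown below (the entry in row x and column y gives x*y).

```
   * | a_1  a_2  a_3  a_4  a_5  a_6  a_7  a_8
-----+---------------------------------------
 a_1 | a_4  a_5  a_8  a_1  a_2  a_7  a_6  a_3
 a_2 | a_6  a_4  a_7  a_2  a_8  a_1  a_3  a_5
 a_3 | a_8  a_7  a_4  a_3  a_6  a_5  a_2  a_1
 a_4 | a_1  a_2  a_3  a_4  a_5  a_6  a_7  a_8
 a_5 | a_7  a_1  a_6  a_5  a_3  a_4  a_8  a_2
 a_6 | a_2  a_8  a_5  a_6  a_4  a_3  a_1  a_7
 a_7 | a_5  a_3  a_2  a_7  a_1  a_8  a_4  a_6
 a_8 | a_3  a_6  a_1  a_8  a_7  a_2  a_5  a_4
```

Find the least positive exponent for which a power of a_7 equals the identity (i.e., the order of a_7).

The identity element is a_4 (its row matches the header).
a_7^1 = a_7
a_7^2 = a_7*a_7 = a_4
The first power of a_7 equal to the identity is a_7^2, so ord(a_7) = 2.
(Structurally, G here is isomorphic to the dihedral group D_4.)

2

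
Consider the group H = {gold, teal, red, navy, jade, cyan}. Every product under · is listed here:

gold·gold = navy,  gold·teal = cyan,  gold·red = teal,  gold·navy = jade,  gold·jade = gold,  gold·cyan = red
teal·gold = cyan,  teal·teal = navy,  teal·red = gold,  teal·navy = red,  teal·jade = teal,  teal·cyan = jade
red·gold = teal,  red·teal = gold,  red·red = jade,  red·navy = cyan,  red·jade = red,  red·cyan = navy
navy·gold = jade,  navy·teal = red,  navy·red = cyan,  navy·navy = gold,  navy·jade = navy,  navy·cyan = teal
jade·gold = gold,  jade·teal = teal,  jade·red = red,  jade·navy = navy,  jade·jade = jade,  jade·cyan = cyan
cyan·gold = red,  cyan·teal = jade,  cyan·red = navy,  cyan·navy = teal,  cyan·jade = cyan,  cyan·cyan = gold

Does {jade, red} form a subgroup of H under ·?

{jade, red} contains the identity jade.
Checking products: every product of two elements of {jade, red} (read from the table) lies in {jade, red}, so the set is closed.
In a finite group, a nonempty closed subset is a subgroup. So {jade, red} ≤ H.

Yes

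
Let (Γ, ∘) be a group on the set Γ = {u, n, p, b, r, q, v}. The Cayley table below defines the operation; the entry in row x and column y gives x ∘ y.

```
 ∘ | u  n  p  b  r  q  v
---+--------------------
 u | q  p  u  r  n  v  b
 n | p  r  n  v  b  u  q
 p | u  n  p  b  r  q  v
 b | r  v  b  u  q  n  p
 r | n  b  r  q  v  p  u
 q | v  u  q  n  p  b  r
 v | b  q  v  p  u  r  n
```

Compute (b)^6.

b^1 = b
b^2 = b ∘ b = u
b^3 = u ∘ b = r
b^4 = r ∘ b = q
b^5 = q ∘ b = n
b^6 = n ∘ b = v

v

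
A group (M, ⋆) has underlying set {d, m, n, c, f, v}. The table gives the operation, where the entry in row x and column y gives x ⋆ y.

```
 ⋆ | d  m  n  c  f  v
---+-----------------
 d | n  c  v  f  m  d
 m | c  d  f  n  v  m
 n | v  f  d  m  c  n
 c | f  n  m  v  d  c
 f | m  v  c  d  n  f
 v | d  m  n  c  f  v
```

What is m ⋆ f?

v

Read row m, column f: m ⋆ f = v.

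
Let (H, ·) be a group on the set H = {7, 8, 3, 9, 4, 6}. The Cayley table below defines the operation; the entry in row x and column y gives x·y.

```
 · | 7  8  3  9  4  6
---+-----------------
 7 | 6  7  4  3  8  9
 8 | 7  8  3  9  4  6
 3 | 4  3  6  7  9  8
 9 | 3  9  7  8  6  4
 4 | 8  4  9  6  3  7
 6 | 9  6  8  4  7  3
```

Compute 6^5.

6^1 = 6
6^2 = 6·6 = 3
6^3 = 3·6 = 8
6^4 = 8·6 = 6
6^5 = 6·6 = 3

3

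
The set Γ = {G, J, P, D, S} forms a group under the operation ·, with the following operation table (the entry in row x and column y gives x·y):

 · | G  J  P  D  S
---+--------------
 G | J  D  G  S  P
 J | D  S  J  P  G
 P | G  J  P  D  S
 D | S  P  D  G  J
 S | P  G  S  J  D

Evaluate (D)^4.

J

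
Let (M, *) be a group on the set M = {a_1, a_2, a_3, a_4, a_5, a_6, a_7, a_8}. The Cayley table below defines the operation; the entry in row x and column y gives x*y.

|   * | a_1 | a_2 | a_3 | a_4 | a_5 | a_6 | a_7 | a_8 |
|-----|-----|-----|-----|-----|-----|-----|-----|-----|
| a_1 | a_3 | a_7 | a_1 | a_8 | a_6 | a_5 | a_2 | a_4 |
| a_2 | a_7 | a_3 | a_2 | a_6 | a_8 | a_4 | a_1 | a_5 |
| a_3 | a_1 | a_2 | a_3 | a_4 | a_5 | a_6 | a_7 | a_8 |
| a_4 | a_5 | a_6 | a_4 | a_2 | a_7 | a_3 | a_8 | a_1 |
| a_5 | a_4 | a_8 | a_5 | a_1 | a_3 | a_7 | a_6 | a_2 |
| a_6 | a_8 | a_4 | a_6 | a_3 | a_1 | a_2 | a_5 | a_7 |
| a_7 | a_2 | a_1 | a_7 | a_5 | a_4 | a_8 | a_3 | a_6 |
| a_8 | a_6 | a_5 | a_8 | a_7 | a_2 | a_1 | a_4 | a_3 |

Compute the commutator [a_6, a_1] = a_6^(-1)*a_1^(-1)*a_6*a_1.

Identity is a_3; from the table a_6^(-1) = a_4 and a_1^(-1) = a_1.
a_4*a_1 = a_5
a_5*a_6 = a_7
a_7*a_1 = a_2
(Structurally, M here is isomorphic to the dihedral group D_4.)

a_2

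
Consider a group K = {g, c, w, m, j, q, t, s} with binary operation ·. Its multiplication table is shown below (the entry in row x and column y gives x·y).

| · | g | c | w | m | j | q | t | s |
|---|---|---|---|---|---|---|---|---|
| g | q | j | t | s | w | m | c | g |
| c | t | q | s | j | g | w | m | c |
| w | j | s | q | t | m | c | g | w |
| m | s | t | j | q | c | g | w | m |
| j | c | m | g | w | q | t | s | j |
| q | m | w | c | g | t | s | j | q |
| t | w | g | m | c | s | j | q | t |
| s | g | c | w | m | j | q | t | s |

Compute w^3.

w^1 = w
w^2 = w·w = q
w^3 = q·w = c

c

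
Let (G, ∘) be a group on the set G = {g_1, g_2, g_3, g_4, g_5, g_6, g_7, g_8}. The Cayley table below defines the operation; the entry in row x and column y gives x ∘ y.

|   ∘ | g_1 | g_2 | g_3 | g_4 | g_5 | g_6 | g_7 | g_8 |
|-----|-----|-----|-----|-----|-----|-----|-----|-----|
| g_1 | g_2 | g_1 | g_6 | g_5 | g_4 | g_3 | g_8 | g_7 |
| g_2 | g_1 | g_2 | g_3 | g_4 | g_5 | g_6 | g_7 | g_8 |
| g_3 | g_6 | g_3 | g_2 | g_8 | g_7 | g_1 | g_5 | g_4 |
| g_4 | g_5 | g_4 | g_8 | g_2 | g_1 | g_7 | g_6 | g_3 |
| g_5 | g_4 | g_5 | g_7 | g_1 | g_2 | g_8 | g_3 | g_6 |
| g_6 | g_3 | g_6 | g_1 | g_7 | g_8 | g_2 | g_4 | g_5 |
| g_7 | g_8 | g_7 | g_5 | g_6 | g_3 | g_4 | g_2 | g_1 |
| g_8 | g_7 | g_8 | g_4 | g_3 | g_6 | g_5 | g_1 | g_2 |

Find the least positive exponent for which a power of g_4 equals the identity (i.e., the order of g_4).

2

The identity element is g_2 (its row matches the header).
g_4^1 = g_4
g_4^2 = g_4 ∘ g_4 = g_2
The first power of g_4 equal to the identity is g_4^2, so ord(g_4) = 2.
(Structurally, G here is isomorphic to the elementary abelian group (Z_2)^3.)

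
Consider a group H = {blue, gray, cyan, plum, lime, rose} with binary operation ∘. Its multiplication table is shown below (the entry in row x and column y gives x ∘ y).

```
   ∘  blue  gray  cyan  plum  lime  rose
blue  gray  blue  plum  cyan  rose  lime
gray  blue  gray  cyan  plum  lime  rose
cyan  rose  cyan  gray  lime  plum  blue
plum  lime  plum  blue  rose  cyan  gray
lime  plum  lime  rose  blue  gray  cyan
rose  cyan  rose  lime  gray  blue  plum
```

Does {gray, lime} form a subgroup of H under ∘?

{gray, lime} contains the identity gray.
Checking products: every product of two elements of {gray, lime} (read from the table) lies in {gray, lime}, so the set is closed.
In a finite group, a nonempty closed subset is a subgroup. So {gray, lime} ≤ H.

Yes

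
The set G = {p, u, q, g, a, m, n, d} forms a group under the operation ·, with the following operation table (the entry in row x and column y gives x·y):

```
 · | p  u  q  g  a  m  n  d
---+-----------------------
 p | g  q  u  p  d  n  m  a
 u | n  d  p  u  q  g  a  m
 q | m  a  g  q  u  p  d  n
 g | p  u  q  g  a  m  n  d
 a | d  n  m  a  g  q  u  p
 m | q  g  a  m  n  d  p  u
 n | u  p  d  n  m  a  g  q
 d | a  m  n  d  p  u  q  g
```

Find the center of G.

{d, g}

An element z is central iff its row equals its column in the table.
For q: q·u = a ≠ p = u·q, so q ∉ Z.
Checking each element this way leaves Z(G) = {d, g}.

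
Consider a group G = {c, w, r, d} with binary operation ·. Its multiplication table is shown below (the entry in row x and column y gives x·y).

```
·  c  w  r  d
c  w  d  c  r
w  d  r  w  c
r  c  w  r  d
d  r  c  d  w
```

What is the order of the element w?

2

The identity element is r (its row matches the header).
w^1 = w
w^2 = w·w = r
The first power of w equal to the identity is w^2, so ord(w) = 2.
(Structurally, G here is isomorphic to the cyclic group Z_4.)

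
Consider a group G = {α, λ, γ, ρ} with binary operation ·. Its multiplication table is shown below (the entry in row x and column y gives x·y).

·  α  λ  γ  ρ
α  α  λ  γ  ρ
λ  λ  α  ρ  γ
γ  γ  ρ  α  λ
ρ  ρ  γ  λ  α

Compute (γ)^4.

α

γ^1 = γ
γ^2 = γ·γ = α
γ^3 = α·γ = γ
γ^4 = γ·γ = α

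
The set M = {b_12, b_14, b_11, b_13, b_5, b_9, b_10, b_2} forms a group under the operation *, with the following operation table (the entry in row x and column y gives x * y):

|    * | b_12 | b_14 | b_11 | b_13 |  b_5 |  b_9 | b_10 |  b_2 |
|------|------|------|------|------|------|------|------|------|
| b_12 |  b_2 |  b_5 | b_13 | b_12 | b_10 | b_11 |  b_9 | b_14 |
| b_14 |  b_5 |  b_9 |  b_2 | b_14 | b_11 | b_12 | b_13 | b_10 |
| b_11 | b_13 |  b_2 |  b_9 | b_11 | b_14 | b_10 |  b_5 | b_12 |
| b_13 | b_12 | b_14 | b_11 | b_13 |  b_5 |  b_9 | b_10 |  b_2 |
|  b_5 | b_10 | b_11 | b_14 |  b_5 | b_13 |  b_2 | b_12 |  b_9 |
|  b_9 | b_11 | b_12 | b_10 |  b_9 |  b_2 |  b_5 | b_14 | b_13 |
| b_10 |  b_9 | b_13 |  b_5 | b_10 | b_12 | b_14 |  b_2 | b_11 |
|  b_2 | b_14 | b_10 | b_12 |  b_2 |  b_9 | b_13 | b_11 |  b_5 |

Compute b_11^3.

b_10

b_11^1 = b_11
b_11^2 = b_11 * b_11 = b_9
b_11^3 = b_9 * b_11 = b_10
(Structurally, M here is isomorphic to the cyclic group Z_8.)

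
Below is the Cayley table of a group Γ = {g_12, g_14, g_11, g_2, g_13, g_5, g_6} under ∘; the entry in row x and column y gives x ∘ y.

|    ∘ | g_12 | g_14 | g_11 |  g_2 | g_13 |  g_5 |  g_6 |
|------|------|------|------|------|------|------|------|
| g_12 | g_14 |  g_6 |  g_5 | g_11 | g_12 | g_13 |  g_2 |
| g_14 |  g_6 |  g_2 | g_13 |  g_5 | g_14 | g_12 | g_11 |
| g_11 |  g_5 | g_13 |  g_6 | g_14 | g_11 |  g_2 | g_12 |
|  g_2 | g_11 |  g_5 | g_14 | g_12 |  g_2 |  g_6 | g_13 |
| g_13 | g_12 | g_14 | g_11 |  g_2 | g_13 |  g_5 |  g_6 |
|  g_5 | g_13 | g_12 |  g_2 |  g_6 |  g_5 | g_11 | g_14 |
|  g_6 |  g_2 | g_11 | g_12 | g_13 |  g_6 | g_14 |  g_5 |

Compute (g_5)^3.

g_5^1 = g_5
g_5^2 = g_5 ∘ g_5 = g_11
g_5^3 = g_11 ∘ g_5 = g_2

g_2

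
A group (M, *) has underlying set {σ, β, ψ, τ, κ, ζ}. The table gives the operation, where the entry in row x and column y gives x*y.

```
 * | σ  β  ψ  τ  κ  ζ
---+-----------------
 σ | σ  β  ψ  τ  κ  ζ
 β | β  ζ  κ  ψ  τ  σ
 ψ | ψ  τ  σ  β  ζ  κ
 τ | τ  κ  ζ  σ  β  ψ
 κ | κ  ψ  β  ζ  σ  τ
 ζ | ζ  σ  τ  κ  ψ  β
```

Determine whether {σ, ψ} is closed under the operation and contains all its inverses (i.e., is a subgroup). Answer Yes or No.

Yes

{σ, ψ} contains the identity σ.
Checking products: every product of two elements of {σ, ψ} (read from the table) lies in {σ, ψ}, so the set is closed.
In a finite group, a nonempty closed subset is a subgroup. So {σ, ψ} ≤ M.
(Structurally, M here is isomorphic to the symmetric group S_3.)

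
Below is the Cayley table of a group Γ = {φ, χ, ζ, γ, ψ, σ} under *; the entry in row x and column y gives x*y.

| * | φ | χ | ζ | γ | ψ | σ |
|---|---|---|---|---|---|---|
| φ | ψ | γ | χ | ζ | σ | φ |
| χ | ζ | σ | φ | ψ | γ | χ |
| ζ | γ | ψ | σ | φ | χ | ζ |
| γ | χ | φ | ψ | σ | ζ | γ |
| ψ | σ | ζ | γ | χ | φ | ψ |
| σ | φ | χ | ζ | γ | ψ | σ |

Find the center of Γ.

{σ}

An element z is central iff its row equals its column in the table.
For ψ: ψ*χ = ζ ≠ γ = χ*ψ, so ψ ∉ Z.
Checking each element this way leaves Z(Γ) = {σ}.
(Structurally, Γ here is isomorphic to the symmetric group S_3.)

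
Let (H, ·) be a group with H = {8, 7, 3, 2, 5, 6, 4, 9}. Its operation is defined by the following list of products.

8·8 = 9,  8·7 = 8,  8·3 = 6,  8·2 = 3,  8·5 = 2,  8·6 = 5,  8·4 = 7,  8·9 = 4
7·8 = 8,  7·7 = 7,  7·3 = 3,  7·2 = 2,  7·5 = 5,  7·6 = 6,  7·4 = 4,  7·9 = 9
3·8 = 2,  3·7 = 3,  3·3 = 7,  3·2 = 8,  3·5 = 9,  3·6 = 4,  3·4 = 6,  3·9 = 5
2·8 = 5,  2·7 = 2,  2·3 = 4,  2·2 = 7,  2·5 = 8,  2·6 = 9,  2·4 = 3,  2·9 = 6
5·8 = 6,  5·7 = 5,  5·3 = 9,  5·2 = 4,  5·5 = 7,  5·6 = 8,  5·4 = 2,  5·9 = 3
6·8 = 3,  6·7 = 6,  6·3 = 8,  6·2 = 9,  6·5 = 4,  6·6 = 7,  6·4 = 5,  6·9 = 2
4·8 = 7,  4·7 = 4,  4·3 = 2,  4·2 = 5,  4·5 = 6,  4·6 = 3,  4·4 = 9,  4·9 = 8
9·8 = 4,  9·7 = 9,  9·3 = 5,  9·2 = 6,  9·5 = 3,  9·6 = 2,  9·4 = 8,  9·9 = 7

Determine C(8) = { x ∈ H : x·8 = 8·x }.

Compare row 8 with column 8 entry by entry.
4·8 = 7 = 8·4, so 4 commutes with 8.
2·8 = 5 but 8·2 = 3, so 2 does not.
Collecting the elements that commute with 8: C(8) = {4, 7, 8, 9}.

{4, 7, 8, 9}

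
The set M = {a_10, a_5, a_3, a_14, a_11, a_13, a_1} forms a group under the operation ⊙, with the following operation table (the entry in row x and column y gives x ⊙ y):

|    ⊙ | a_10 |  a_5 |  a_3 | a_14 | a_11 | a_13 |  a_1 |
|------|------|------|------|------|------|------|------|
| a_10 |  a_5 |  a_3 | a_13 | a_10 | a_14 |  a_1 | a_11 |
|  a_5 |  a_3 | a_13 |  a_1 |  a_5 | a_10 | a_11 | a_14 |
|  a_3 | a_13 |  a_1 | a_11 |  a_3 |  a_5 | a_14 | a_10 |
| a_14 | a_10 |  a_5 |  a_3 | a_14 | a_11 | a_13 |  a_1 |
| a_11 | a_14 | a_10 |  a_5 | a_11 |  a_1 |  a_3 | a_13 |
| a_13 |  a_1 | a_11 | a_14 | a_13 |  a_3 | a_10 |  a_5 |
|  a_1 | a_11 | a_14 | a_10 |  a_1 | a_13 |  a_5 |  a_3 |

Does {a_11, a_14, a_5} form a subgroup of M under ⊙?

No

a_5 ⊙ a_5 = a_13, which is not in {a_11, a_14, a_5}.
The subset is not closed under ⊙, so it is not a subgroup.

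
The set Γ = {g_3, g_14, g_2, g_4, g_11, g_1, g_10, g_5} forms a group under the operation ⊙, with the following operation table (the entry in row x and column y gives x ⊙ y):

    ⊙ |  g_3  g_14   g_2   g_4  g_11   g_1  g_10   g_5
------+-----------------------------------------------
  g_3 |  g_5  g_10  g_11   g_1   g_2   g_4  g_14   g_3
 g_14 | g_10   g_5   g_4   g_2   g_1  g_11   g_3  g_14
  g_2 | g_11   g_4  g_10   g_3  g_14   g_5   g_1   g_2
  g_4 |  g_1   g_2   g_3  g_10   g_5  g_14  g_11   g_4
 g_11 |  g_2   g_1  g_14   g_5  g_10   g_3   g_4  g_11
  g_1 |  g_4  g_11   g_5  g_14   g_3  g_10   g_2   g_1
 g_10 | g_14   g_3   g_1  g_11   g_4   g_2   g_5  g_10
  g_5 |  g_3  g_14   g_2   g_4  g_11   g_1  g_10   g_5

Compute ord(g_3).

2

The identity element is g_5 (its row matches the header).
g_3^1 = g_3
g_3^2 = g_3 ⊙ g_3 = g_5
The first power of g_3 equal to the identity is g_3^2, so ord(g_3) = 2.
(Structurally, Γ here is isomorphic to Z_2 x Z_4.)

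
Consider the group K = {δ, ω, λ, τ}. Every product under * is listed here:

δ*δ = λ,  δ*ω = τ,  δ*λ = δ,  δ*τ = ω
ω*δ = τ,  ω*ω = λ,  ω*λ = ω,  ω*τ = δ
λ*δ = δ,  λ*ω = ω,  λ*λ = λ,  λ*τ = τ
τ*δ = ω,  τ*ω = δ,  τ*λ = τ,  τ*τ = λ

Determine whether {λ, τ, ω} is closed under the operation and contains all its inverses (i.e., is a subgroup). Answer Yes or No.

No

τ*ω = δ, which is not in {λ, τ, ω}.
The subset is not closed under *, so it is not a subgroup.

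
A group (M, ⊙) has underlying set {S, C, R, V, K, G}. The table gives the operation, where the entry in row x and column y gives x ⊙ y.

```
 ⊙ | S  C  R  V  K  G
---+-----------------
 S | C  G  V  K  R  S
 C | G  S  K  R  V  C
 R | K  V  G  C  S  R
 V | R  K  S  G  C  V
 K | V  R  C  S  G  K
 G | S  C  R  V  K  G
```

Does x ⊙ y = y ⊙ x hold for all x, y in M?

No

S ⊙ R = V but R ⊙ S = K.
Since S and R do not commute, M is not abelian.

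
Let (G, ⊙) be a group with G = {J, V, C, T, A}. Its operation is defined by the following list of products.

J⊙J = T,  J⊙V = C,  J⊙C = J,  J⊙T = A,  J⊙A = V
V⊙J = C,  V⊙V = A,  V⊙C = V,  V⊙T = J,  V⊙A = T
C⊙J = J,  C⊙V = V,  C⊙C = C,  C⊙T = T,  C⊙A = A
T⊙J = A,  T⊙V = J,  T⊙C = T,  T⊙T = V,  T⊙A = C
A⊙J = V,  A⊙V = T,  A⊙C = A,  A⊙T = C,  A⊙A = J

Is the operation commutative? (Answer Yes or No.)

Check whether the table is symmetric across its main diagonal.
Every entry (row x, col y) equals the entry (row y, col x), so G is abelian.

Yes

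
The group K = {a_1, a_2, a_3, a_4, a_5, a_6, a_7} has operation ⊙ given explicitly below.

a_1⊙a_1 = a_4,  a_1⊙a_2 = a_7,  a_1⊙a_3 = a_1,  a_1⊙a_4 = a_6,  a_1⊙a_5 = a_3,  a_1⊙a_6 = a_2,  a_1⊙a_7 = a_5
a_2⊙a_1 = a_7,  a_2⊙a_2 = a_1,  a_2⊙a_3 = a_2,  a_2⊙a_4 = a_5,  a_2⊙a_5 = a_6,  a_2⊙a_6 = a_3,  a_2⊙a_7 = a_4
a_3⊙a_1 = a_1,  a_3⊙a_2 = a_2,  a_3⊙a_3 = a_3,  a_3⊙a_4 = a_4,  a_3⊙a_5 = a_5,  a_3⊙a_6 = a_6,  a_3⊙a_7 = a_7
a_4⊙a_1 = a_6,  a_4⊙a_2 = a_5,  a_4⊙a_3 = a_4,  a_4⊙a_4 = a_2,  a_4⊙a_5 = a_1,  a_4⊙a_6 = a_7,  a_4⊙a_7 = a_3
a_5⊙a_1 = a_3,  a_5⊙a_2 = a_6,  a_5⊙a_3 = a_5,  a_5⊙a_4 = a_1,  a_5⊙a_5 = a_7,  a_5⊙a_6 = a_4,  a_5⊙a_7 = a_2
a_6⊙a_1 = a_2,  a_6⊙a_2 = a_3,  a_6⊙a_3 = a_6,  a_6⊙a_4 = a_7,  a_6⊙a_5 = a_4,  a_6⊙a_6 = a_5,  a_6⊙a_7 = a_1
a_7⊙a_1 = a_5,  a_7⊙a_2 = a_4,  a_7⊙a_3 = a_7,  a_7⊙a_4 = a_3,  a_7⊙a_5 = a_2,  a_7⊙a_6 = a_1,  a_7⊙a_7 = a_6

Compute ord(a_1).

The identity element is a_3 (its row matches the header).
a_1^1 = a_1
a_1^2 = a_1 ⊙ a_1 = a_4
a_1^3 = a_4 ⊙ a_1 = a_6
a_1^4 = a_6 ⊙ a_1 = a_2
a_1^5 = a_2 ⊙ a_1 = a_7
a_1^6 = a_7 ⊙ a_1 = a_5
a_1^7 = a_5 ⊙ a_1 = a_3
The first power of a_1 equal to the identity is a_1^7, so ord(a_1) = 7.

7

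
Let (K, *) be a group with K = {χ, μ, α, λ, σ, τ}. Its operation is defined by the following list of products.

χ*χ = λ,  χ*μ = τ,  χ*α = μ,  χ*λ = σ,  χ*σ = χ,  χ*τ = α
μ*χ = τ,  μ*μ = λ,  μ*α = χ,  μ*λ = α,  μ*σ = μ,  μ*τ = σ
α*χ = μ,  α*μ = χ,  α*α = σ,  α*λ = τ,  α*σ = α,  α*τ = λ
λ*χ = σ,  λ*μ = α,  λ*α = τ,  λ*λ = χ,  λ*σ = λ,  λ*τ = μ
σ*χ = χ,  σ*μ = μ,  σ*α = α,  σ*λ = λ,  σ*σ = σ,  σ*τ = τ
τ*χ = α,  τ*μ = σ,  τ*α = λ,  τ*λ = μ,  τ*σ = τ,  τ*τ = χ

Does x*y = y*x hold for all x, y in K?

Check whether the table is symmetric across its main diagonal.
Every entry (row x, col y) equals the entry (row y, col x), so K is abelian.

Yes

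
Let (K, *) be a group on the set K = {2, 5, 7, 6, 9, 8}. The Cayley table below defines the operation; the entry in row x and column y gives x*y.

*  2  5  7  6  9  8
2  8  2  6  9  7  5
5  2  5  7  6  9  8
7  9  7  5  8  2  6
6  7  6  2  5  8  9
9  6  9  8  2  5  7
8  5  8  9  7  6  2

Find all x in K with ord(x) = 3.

{2, 8}

Identity is 5. Compute the order of each non-identity element by repeated multiplication:
  2: 2 → 8 → 5  (order 3)
  7: 7 → 5  (order 2)
  6: 6 → 5  (order 2)
  9: 9 → 5  (order 2)
  8: 8 → 2 → 5  (order 3)
Elements of order 3: {2, 8}.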